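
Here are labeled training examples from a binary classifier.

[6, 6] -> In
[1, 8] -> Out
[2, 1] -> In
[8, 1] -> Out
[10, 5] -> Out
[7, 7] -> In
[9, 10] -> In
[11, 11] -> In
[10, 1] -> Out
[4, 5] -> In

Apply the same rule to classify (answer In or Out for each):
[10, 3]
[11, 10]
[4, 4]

Out, In, In

The pattern is that an item is 'In' exactly when: |first − second| ≤ 1.
[10, 3]: Out (|10−3| = 7). [11, 10]: In (|11−10| = 1). [4, 4]: In (|4−4| = 0).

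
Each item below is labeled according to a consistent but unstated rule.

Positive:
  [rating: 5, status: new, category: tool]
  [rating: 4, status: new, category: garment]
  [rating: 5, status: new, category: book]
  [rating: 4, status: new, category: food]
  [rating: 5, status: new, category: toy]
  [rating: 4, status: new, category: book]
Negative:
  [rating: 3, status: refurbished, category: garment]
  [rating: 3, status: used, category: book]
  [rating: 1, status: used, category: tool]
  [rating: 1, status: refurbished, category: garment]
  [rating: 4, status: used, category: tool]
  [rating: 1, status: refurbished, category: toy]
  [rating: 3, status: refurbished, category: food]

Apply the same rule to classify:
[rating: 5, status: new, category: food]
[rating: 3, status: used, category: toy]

Rule: status is new. This holds for each 'Positive' example and fails for each 'Negative' one.

Positive, Negative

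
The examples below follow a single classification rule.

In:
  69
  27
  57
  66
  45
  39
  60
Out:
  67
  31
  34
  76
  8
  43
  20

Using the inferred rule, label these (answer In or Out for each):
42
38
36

Every 'In' example satisfies: multiple of 3. None of the 'Out' examples do.
42: 42 = 3·14 — checks out, so In.
38: 38 = 3·12 + 2 — does not pass, so Out.
36: 36 = 3·12 — checks out, so In.

In, Out, In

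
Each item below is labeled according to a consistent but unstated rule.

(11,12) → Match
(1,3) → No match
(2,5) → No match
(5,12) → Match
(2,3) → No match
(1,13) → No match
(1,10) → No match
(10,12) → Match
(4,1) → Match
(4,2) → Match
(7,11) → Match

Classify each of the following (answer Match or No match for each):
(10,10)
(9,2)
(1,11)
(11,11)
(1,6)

The common property of the 'Match' items is: first ≥ 3. No 'No match' item has it.
Match: (10,10), since first 10. Match: (9,2), since first 9. No match: (1,11), since first 1. Match: (11,11), since first 11. No match: (1,6), since first 1.

Match, Match, No match, Match, No match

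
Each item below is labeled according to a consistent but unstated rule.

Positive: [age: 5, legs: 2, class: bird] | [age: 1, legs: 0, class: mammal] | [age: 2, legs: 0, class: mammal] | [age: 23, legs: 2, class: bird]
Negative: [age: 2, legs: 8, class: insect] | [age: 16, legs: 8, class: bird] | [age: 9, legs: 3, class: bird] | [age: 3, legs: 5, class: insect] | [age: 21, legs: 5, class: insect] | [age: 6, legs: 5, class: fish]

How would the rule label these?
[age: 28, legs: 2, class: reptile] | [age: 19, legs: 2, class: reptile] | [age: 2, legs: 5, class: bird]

'Positive' ⟺ legs ≤ 2.

Positive, Positive, Negative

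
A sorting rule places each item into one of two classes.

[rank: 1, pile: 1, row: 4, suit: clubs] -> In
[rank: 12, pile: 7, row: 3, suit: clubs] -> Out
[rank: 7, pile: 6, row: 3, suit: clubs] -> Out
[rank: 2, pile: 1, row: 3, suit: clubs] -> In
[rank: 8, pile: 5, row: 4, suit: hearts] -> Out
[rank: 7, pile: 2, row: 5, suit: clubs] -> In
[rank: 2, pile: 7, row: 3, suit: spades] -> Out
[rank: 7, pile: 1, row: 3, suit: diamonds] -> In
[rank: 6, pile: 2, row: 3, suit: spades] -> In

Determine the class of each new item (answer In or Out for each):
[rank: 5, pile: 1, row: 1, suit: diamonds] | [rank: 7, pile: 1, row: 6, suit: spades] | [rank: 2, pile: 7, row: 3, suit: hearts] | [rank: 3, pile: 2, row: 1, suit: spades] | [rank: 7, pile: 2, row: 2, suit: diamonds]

The pattern is that an item is 'In' exactly when: pile ≤ 2.
[rank: 5, pile: 1, row: 1, suit: diamonds] — pile = 1, hence In. [rank: 7, pile: 1, row: 6, suit: spades] — pile = 1, hence In. [rank: 2, pile: 7, row: 3, suit: hearts] — pile = 7, hence Out. [rank: 3, pile: 2, row: 1, suit: spades] — pile = 2, hence In. [rank: 7, pile: 2, row: 2, suit: diamonds] — pile = 2, hence In.

In, In, Out, In, In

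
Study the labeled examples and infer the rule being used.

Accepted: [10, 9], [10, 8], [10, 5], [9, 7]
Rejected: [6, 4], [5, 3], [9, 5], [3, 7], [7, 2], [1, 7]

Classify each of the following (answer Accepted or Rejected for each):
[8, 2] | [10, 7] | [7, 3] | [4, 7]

All 'Accepted' examples share one property — sum ≥ 15 — and every 'Rejected' example lacks it.
[8, 2] → 8+2 = 10 → Rejected. [10, 7] → 10+7 = 17 → Accepted. [7, 3] → 7+3 = 10 → Rejected. [4, 7] → 4+7 = 11 → Rejected.

Rejected, Accepted, Rejected, Rejected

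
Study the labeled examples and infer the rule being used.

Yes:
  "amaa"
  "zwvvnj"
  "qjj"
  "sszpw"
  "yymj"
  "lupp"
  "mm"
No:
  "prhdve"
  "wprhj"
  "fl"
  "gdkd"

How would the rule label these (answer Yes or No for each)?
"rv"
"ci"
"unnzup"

The classifier is using: has a double letter.

No, No, Yes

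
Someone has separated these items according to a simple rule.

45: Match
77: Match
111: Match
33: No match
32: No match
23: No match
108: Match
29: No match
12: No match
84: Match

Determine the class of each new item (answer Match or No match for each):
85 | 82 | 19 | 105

Match, Match, No match, Match

The classifier is using: at least 45.
85 — 85 ≥ 45, hence Match.
82 — 82 ≥ 45, hence Match.
19 — 19 < 45, hence No match.
105 — 105 ≥ 45, hence Match.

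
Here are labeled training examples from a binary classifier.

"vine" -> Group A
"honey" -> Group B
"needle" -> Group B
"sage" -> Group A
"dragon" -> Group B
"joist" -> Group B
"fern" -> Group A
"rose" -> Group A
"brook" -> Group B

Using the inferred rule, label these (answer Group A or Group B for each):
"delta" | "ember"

Group B, Group B

The common property of the 'Group A' items is: length 4. No 'Group B' item has it.
"delta": Group B (length 5).
"ember": Group B (length 5).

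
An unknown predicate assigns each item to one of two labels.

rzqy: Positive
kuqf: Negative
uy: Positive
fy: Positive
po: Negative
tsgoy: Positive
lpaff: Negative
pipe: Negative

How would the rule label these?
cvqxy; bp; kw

Positive, Negative, Negative

The common property of the 'Positive' items is: contains 'y'. No 'Negative' item has it.
cvqxy → has 'y' → Positive.
bp → no 'y' → Negative.
kw → no 'y' → Negative.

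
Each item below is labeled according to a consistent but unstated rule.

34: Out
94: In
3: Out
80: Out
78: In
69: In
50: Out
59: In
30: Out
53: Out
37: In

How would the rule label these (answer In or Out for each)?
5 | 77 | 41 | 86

Out, In, Out, In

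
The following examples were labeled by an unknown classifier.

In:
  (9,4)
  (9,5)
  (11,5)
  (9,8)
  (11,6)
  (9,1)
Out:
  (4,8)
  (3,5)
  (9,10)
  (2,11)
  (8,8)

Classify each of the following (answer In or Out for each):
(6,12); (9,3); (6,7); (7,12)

Out, In, Out, Out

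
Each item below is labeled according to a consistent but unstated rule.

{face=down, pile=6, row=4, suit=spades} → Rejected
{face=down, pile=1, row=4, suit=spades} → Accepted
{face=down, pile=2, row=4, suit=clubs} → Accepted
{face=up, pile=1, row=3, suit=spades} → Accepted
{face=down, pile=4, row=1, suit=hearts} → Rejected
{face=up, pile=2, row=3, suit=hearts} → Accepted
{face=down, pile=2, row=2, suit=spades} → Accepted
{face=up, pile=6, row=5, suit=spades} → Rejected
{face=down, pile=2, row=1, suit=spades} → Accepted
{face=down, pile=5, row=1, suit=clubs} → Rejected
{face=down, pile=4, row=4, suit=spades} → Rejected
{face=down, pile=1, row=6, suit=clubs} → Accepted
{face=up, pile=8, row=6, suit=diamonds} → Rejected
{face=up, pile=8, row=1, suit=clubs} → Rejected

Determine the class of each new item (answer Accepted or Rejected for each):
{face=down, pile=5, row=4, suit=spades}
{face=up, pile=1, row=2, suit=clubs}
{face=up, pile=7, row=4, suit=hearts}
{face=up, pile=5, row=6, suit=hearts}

The distinguishing property — pile ≤ 2 — holds for all the 'Accepted' cases and none of the 'Rejected' cases.
{face=down, pile=5, row=4, suit=spades} — pile = 5, hence Rejected. {face=up, pile=1, row=2, suit=clubs} — pile = 1, hence Accepted. {face=up, pile=7, row=4, suit=hearts} — pile = 7, hence Rejected. {face=up, pile=5, row=6, suit=hearts} — pile = 5, hence Rejected.

Rejected, Accepted, Rejected, Rejected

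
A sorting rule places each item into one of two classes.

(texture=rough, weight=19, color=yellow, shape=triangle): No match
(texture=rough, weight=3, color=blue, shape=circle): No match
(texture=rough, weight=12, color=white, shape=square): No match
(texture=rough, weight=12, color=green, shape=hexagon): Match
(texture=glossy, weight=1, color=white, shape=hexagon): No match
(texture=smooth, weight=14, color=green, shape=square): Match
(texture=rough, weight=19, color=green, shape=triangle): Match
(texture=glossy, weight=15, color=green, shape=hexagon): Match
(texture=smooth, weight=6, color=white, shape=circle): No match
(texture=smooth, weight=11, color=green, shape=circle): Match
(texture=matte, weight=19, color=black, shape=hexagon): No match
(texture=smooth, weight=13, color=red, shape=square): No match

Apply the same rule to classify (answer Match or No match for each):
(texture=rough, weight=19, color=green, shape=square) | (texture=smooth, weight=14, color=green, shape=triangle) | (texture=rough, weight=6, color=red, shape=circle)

The common property of the 'Match' items is: color is green. No 'No match' item has it.
(texture=rough, weight=19, color=green, shape=square) → color is green → Match. (texture=smooth, weight=14, color=green, shape=triangle) → color is green → Match. (texture=rough, weight=6, color=red, shape=circle) → color is red → No match.

Match, Match, No match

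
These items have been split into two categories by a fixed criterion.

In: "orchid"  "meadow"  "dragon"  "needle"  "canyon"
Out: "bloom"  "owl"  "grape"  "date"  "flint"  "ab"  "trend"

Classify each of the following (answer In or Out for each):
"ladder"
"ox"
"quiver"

In, Out, In

All 'In' examples share one property — length 6 — and every 'Out' example lacks it.
"ladder" — length 6, hence In.
"ox" — length 2, hence Out.
"quiver" — length 6, hence In.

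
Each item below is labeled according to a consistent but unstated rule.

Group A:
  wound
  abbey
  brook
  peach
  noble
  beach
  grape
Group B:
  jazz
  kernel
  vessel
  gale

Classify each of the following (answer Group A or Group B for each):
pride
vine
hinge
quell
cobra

Rule: odd length. This holds for each 'Group A' example and fails for each 'Group B' one.
pride — length 5, hence Group A.
vine — length 4, hence Group B.
hinge — length 5, hence Group A.
quell — length 5, hence Group A.
cobra — length 5, hence Group A.

Group A, Group B, Group A, Group A, Group A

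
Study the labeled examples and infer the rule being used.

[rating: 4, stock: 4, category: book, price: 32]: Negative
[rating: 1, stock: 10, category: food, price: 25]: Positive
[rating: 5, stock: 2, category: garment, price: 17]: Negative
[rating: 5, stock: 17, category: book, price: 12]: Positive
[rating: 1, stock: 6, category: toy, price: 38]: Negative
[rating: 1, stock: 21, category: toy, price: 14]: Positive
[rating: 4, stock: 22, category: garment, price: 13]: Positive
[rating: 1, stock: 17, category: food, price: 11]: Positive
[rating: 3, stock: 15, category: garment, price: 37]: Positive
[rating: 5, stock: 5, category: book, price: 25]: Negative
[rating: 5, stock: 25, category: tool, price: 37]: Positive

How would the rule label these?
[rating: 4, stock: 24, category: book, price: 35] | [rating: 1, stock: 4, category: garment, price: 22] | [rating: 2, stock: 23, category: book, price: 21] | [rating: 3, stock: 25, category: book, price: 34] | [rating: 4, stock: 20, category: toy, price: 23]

Positive, Negative, Positive, Positive, Positive

Every 'Positive' example satisfies: stock ≥ 10. None of the 'Negative' examples do.
Positive: [rating: 4, stock: 24, category: book, price: 35], since stock = 24. Negative: [rating: 1, stock: 4, category: garment, price: 22], since stock = 4. Positive: [rating: 2, stock: 23, category: book, price: 21], since stock = 23. Positive: [rating: 3, stock: 25, category: book, price: 34], since stock = 25. Positive: [rating: 4, stock: 20, category: toy, price: 23], since stock = 20.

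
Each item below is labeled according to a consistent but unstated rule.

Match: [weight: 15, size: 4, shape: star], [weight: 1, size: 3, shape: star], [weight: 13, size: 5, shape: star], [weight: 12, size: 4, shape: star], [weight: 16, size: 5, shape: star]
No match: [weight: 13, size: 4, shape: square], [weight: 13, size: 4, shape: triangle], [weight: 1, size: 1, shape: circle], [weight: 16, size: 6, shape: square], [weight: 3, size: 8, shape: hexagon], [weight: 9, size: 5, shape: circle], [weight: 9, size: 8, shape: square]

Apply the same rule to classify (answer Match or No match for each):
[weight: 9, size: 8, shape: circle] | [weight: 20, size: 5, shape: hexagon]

No match, No match

The distinguishing property — shape is star — holds for all the 'Match' cases and none of the 'No match' cases.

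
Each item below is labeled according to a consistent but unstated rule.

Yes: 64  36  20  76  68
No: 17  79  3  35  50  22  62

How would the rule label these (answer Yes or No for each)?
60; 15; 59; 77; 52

The distinguishing property — multiple of 4 — holds for all the 'Yes' cases and none of the 'No' cases.
60: Yes (60 = 4·15).
15: No (15 = 4·3 + 3).
59: No (59 = 4·14 + 3).
77: No (77 = 4·19 + 1).
52: Yes (52 = 4·13).

Yes, No, No, No, Yes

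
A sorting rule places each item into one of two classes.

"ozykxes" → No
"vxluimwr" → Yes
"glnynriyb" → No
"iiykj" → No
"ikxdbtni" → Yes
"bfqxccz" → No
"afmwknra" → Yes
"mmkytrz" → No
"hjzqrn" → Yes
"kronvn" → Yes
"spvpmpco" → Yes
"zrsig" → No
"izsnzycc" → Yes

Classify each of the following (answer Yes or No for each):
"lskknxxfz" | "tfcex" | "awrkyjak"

No, No, Yes

Every 'Yes' example satisfies: even length. None of the 'No' examples do.
"lskknxxfz": No (length 9).
"tfcex": No (length 5).
"awrkyjak": Yes (length 8).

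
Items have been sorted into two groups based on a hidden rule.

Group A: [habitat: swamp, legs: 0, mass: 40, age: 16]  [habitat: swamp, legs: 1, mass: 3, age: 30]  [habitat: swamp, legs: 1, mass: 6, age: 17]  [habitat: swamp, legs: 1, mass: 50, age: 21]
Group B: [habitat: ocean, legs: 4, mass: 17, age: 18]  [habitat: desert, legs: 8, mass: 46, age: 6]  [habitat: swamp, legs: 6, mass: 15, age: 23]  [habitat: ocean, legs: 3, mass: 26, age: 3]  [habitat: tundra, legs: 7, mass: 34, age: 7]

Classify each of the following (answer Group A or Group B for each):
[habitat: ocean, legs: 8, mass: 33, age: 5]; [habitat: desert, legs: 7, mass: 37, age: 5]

Group B, Group B

The simplest hypothesis consistent with all the labels is: legs ≤ 1.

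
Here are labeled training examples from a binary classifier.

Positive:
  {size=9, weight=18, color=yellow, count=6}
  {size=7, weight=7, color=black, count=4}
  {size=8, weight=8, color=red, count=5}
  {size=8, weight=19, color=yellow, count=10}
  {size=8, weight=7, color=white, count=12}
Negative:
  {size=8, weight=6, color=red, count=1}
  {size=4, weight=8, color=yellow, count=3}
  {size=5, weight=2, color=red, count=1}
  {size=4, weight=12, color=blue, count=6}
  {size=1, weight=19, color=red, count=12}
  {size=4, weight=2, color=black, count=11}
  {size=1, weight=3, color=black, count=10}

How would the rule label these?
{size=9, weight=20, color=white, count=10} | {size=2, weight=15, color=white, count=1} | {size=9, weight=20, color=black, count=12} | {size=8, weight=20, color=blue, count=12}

Positive, Negative, Positive, Positive

All 'Positive' examples share one property — count ≥ 3 AND size ≥ 5 — and every 'Negative' example lacks it.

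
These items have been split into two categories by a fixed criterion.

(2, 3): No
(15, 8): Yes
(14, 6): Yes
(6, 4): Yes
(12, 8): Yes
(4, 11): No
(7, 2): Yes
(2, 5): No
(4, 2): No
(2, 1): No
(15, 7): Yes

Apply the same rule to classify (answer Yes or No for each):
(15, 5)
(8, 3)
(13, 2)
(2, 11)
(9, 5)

The simplest hypothesis consistent with all the labels is: first ≥ 5.

Yes, Yes, Yes, No, Yes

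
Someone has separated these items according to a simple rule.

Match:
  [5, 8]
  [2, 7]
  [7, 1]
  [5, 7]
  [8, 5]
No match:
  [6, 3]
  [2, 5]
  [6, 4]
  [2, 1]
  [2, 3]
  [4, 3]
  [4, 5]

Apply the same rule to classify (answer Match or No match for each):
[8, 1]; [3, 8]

The rule appears to be: max ≥ 7.
[8, 1] — max 8, hence Match. [3, 8] — max 8, hence Match.

Match, Match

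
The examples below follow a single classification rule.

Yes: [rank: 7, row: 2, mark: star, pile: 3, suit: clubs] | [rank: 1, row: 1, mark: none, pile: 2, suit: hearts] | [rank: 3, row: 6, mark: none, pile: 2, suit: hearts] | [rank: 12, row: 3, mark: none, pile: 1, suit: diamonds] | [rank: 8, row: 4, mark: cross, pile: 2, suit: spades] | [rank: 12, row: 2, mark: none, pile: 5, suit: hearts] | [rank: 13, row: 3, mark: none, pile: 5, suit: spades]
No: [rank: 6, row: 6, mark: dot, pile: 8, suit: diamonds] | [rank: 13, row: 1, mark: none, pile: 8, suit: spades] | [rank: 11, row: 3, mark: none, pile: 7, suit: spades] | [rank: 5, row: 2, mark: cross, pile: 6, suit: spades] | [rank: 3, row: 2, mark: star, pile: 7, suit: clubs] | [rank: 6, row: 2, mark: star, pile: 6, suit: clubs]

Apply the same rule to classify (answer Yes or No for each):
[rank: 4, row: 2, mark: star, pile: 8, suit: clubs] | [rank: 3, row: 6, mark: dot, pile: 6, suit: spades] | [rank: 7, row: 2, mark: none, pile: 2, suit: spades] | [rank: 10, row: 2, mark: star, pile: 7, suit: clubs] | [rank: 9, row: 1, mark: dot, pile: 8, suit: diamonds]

No, No, Yes, No, No

Every 'Yes' example satisfies: pile ≤ 5. None of the 'No' examples do.
No: [rank: 4, row: 2, mark: star, pile: 8, suit: clubs], since pile = 8.
No: [rank: 3, row: 6, mark: dot, pile: 6, suit: spades], since pile = 6.
Yes: [rank: 7, row: 2, mark: none, pile: 2, suit: spades], since pile = 2.
No: [rank: 10, row: 2, mark: star, pile: 7, suit: clubs], since pile = 7.
No: [rank: 9, row: 1, mark: dot, pile: 8, suit: diamonds], since pile = 8.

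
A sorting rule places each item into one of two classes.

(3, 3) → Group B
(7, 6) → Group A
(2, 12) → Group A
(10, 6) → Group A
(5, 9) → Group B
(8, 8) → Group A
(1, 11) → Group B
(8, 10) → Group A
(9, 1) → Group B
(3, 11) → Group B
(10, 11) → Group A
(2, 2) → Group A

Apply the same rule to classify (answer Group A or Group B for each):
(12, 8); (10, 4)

Rule: product is even. This holds for each 'Group A' example and fails for each 'Group B' one.
(12, 8) → 12·8 = 96 → Group A.
(10, 4) → 10·4 = 40 → Group A.

Group A, Group A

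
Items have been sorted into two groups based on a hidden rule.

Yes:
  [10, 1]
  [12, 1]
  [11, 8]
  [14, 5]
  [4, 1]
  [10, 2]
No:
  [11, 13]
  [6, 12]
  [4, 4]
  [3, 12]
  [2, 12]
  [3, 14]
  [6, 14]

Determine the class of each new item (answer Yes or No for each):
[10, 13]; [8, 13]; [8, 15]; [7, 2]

No, No, No, Yes

The rule appears to be: first > second.
No: [10, 13], since 10 < 13. No: [8, 13], since 8 < 13. No: [8, 15], since 8 < 15. Yes: [7, 2], since 7 > 2.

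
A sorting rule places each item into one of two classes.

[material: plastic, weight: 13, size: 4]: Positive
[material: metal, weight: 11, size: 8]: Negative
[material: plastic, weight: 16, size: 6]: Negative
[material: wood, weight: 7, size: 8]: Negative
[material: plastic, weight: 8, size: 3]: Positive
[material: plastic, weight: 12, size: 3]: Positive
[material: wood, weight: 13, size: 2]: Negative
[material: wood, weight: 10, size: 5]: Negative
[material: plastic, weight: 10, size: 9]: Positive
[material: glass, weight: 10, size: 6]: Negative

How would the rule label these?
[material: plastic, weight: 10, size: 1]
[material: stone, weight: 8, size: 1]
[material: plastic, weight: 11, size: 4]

The pattern is that an item is 'Positive' exactly when: material is plastic AND weight ≤ 13.
[material: plastic, weight: 10, size: 1]: material is plastic, weight = 10, meets the rule → Positive. [material: stone, weight: 8, size: 1]: material is stone, weight = 8, doesn't qualify → Negative. [material: plastic, weight: 11, size: 4]: material is plastic, weight = 11, meets the rule → Positive.

Positive, Negative, Positive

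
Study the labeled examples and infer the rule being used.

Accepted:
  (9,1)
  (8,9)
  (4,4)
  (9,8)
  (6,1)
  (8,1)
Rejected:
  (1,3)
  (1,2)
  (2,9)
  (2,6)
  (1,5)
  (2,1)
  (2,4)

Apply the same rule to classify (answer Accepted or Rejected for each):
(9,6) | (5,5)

The simplest hypothesis consistent with all the labels is: first ≥ 3.
(9,6) → first 9 → Accepted.
(5,5) → first 5 → Accepted.

Accepted, Accepted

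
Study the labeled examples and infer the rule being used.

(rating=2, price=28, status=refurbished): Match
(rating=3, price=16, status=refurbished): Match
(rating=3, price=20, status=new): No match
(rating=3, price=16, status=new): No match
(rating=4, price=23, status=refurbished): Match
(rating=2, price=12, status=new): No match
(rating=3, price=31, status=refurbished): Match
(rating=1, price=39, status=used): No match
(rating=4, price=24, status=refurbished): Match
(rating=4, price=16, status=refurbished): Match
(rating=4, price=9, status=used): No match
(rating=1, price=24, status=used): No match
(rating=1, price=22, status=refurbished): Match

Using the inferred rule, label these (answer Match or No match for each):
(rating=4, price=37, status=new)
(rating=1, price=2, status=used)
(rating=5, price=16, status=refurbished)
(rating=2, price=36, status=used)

No match, No match, Match, No match

Rule: status is refurbished. This holds for each 'Match' example and fails for each 'No match' one.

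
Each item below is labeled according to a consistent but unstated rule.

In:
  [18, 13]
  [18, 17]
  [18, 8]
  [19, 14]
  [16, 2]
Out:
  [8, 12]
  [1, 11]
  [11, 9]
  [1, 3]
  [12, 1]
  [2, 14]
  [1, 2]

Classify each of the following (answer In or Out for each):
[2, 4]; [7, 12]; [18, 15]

Every 'In' example satisfies: first ≥ 13. None of the 'Out' examples do.

Out, Out, In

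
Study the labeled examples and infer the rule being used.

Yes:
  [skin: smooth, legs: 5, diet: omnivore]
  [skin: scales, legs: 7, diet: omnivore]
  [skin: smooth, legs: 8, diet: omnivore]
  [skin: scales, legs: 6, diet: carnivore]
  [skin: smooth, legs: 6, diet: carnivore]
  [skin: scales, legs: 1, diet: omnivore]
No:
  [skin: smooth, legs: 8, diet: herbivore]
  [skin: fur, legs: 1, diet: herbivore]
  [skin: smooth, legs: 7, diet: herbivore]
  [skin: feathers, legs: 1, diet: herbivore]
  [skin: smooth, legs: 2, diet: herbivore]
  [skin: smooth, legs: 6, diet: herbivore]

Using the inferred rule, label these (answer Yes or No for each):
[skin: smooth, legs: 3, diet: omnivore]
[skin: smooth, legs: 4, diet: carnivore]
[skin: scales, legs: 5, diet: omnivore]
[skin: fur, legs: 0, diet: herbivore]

Checking candidate rules against both groups, what survives is: diet is not herbivore.
[skin: smooth, legs: 3, diet: omnivore]: diet is omnivore — checks out, so Yes.
[skin: smooth, legs: 4, diet: carnivore]: diet is carnivore — checks out, so Yes.
[skin: scales, legs: 5, diet: omnivore]: diet is omnivore — checks out, so Yes.
[skin: fur, legs: 0, diet: herbivore]: diet is herbivore — doesn't match, so No.

Yes, Yes, Yes, No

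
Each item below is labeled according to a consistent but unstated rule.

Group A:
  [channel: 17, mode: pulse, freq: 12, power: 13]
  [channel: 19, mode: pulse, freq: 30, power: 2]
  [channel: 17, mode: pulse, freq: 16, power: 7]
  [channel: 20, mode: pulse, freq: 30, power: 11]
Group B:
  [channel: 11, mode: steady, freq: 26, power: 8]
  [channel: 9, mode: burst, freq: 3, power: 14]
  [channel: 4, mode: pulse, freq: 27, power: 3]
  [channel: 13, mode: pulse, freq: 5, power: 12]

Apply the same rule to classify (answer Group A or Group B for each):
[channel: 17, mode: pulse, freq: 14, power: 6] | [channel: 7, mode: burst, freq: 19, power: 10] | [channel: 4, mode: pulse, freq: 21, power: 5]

Group A, Group B, Group B

The simplest hypothesis consistent with all the labels is: channel ≥ 17.
[channel: 17, mode: pulse, freq: 14, power: 6]: channel = 17 — has this property, so Group A. [channel: 7, mode: burst, freq: 19, power: 10]: channel = 7 — does not pass, so Group B. [channel: 4, mode: pulse, freq: 21, power: 5]: channel = 4 — does not pass, so Group B.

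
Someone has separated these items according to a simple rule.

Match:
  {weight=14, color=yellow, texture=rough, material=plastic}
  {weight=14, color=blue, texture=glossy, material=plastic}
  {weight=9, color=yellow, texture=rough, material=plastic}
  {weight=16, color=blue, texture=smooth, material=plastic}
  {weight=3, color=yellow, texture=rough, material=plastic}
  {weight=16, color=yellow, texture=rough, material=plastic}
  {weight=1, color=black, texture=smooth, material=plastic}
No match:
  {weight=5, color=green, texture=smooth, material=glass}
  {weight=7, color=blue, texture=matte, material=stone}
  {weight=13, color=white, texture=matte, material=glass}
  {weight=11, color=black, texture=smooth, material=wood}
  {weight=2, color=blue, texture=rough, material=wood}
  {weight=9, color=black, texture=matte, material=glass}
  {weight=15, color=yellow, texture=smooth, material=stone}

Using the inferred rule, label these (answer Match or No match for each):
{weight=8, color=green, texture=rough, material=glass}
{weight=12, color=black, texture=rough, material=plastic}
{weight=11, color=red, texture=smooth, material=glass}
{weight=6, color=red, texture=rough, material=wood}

No match, Match, No match, No match

A rule that fits every label: material is plastic — true of each 'Match' example, false of each 'No match' one.
No match: {weight=8, color=green, texture=rough, material=glass}, since material is glass.
Match: {weight=12, color=black, texture=rough, material=plastic}, since material is plastic.
No match: {weight=11, color=red, texture=smooth, material=glass}, since material is glass.
No match: {weight=6, color=red, texture=rough, material=wood}, since material is wood.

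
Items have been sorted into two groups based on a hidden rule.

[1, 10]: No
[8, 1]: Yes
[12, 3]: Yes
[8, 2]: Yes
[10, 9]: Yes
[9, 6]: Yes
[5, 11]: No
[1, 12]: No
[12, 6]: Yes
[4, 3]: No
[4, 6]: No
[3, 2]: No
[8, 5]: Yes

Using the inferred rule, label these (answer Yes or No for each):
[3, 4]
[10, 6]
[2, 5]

The common property of the 'Yes' items is: first ≥ 6. No 'No' item has it.
[3, 4]: first 3 — does not pass, so No. [10, 6]: first 10 — checks out, so Yes. [2, 5]: first 2 — does not pass, so No.

No, Yes, No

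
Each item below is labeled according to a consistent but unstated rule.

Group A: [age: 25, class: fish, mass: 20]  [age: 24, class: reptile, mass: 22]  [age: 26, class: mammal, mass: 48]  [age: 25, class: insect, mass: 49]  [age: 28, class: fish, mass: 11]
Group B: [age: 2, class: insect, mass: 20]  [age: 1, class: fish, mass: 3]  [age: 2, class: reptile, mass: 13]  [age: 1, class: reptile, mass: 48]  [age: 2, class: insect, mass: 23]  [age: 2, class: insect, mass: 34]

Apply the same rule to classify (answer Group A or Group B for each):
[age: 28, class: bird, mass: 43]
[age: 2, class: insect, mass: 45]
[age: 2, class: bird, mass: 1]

Group A, Group B, Group B

The rule appears to be: age ≥ 24.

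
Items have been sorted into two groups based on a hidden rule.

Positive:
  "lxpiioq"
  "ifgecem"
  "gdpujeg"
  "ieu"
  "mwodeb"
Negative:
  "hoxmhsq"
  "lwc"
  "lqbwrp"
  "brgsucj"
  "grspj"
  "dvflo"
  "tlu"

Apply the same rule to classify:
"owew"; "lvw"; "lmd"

Positive, Negative, Negative

The distinguishing property — has ≥ 2 vowels — holds for all the 'Positive' cases and none of the 'Negative' cases.
Positive: "owew", since 2 vowels.
Negative: "lvw", since 0 vowels.
Negative: "lmd", since 0 vowels.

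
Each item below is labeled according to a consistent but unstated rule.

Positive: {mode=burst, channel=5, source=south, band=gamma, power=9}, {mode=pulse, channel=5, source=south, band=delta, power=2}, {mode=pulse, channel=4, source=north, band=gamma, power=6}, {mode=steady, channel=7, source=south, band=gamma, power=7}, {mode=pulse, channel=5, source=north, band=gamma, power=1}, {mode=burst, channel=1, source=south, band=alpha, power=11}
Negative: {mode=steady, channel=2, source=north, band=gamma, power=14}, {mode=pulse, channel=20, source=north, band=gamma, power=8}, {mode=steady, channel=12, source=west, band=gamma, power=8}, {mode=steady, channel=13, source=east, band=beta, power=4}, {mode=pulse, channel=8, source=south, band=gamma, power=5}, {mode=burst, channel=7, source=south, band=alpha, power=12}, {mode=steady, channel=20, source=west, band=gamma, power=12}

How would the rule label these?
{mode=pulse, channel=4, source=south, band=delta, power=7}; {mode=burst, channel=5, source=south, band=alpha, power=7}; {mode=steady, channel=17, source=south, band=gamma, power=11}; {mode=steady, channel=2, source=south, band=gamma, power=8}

Positive, Positive, Negative, Positive

Rule: power ≤ 11 AND channel ≤ 7. This holds for each 'Positive' example and fails for each 'Negative' one.
{mode=pulse, channel=4, source=south, band=delta, power=7}: power = 7, channel = 4, passes → Positive. {mode=burst, channel=5, source=south, band=alpha, power=7}: power = 7, channel = 5, passes → Positive. {mode=steady, channel=17, source=south, band=gamma, power=11}: power = 11, channel = 17, does not satisfy this → Negative. {mode=steady, channel=2, source=south, band=gamma, power=8}: power = 8, channel = 2, passes → Positive.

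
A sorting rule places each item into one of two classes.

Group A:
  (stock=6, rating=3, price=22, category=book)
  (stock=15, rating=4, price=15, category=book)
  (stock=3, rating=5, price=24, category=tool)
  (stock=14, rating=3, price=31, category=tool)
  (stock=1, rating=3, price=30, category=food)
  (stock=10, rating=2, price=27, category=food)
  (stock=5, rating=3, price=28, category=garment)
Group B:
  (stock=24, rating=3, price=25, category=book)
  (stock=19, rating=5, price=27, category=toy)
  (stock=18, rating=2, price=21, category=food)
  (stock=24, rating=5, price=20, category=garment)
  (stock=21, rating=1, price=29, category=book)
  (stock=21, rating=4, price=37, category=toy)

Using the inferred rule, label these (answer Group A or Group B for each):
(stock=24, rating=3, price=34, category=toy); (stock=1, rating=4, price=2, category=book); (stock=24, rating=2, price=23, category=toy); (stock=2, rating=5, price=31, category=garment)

Group B, Group A, Group B, Group A

The simplest hypothesis consistent with all the labels is: stock ≤ 15.
(stock=24, rating=3, price=34, category=toy): Group B (stock = 24). (stock=1, rating=4, price=2, category=book): Group A (stock = 1). (stock=24, rating=2, price=23, category=toy): Group B (stock = 24). (stock=2, rating=5, price=31, category=garment): Group A (stock = 2).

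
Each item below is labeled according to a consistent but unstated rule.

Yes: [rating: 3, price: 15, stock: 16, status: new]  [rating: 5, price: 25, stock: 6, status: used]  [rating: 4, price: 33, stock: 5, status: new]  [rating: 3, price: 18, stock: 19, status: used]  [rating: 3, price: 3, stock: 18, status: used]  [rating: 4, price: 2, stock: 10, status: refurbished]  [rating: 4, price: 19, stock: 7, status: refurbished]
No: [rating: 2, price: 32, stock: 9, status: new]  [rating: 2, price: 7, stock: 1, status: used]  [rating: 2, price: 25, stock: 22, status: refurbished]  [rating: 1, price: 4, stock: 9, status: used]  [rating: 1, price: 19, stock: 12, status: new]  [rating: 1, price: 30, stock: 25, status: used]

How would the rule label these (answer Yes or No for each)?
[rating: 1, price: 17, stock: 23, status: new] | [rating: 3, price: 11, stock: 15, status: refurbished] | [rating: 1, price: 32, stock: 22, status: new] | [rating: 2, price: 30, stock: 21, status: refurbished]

No, Yes, No, No

Rule: rating ≥ 3. This holds for each 'Yes' example and fails for each 'No' one.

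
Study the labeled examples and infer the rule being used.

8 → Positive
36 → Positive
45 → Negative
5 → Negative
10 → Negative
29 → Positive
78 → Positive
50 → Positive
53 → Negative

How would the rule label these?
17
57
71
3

The pattern is that an item is 'Positive' exactly when: ≡ 1 (mod 7).

Negative, Positive, Positive, Negative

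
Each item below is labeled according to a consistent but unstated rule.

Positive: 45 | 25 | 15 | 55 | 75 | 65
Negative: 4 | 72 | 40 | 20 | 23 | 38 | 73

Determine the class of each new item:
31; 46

Negative, Negative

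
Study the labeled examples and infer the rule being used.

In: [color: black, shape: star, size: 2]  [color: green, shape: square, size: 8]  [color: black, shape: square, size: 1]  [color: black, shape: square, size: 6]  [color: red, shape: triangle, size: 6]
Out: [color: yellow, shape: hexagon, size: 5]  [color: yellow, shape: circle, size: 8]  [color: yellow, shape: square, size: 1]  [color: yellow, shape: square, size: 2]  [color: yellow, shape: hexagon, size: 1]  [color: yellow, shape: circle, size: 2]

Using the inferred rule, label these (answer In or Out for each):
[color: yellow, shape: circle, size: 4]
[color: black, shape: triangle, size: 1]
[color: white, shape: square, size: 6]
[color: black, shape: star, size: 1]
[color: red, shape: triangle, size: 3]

Out, In, In, In, In

'In' ⟺ color is not yellow.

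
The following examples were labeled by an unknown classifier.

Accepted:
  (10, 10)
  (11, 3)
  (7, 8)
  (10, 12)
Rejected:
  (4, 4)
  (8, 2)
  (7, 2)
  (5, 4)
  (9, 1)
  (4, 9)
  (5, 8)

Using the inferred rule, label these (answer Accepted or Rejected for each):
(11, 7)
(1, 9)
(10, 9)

Accepted, Rejected, Accepted

One predicate separates the groups cleanly: sum ≥ 14.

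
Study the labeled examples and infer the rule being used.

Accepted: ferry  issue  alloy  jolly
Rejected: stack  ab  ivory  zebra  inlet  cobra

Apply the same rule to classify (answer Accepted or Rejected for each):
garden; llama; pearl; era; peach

Rejected, Accepted, Rejected, Rejected, Rejected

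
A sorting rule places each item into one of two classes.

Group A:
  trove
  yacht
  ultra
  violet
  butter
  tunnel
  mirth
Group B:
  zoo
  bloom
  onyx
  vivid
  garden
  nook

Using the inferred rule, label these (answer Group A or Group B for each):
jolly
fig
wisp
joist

Group B, Group B, Group B, Group A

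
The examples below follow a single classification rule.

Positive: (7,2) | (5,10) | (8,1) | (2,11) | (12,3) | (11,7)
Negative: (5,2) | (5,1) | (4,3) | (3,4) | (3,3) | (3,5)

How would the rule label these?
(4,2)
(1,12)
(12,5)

Negative, Positive, Positive

All 'Positive' examples share one property — sum ≥ 9 — and every 'Negative' example lacks it.
(4,2): 4+2 = 6 — lacks this property, so Negative.
(1,12): 1+12 = 13 — passes, so Positive.
(12,5): 12+5 = 17 — passes, so Positive.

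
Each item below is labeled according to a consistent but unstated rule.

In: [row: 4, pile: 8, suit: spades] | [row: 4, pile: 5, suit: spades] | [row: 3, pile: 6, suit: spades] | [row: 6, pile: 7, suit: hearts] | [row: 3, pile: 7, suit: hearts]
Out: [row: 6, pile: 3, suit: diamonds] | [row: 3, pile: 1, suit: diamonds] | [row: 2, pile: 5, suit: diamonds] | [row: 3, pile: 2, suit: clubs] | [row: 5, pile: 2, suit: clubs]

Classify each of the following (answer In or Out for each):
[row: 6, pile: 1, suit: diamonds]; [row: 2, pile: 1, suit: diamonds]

One predicate separates the groups cleanly: suit is spades OR suit is hearts.

Out, Out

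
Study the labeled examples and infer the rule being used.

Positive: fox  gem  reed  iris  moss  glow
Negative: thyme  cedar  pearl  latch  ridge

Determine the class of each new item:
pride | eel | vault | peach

Negative, Positive, Negative, Negative

The classifier is using: length ≤ 4.
pride: Negative (length 5). eel: Positive (length 3). vault: Negative (length 5). peach: Negative (length 5).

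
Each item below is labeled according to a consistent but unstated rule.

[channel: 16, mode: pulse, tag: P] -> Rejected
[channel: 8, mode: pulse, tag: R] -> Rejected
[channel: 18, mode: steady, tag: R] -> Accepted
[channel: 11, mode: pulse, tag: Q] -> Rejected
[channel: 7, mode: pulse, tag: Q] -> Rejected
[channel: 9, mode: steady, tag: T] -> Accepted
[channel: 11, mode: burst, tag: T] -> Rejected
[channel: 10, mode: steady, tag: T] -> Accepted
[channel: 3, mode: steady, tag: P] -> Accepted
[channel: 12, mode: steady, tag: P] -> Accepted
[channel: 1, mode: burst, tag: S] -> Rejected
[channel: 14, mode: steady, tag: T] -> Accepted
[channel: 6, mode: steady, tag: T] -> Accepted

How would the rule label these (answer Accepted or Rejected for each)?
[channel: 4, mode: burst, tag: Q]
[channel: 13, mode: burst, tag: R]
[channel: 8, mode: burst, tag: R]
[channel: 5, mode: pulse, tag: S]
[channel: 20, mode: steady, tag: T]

Rejected, Rejected, Rejected, Rejected, Accepted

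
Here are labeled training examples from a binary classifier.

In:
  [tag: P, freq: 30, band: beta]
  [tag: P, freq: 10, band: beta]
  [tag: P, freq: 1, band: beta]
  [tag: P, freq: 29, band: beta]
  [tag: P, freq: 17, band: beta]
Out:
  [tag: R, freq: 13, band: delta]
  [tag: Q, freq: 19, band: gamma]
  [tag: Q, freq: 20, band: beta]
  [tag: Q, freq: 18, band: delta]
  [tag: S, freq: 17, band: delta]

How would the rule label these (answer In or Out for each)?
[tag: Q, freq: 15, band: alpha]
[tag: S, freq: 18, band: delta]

Out, Out

Comparing the two groups points to one rule — tag is P.
[tag: Q, freq: 15, band: alpha] → tag is Q → Out.
[tag: S, freq: 18, band: delta] → tag is S → Out.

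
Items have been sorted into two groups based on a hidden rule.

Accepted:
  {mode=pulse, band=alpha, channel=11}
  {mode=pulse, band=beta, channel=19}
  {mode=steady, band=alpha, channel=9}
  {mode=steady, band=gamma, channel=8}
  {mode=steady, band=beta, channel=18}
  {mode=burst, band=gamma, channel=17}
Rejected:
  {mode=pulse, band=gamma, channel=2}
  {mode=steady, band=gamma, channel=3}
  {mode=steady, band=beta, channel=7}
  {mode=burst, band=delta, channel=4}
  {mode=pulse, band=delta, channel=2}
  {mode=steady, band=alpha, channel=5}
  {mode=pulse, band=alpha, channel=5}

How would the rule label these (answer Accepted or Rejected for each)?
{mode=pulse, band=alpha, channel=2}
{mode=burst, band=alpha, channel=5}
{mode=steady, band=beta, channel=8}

The simplest hypothesis consistent with all the labels is: channel ≥ 8.

Rejected, Rejected, Accepted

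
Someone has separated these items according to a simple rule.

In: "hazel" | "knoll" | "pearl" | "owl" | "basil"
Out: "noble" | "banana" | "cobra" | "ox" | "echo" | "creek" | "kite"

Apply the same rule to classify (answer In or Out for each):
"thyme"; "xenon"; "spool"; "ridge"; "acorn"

One predicate separates the groups cleanly: ends with 'l'.

Out, Out, In, Out, Out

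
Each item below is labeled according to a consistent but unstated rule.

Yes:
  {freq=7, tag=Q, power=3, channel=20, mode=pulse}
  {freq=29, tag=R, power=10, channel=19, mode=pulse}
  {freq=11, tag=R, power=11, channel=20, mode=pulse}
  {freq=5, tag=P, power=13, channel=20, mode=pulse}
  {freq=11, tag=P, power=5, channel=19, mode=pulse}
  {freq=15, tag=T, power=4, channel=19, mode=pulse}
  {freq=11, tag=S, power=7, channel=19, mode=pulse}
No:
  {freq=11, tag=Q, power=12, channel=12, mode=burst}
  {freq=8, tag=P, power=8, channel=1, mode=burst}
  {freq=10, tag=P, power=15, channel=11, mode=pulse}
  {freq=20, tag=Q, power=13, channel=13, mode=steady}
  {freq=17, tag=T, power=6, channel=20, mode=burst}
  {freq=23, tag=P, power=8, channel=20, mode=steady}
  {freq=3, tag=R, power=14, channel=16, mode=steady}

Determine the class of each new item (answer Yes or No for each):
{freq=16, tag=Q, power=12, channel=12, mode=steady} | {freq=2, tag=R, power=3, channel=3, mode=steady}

No, No

The pattern is that an item is 'Yes' exactly when: mode is pulse AND power ≤ 13.
No: {freq=16, tag=Q, power=12, channel=12, mode=steady}, since mode is steady, power = 12.
No: {freq=2, tag=R, power=3, channel=3, mode=steady}, since mode is steady, power = 3.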